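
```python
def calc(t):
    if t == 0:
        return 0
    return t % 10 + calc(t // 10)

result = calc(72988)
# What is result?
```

Sum of digits of 72988: 8 + 8 + 9 + 2 + 7 = 34

Answer: 34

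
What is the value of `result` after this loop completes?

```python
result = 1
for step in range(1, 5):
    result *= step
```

4! = 24
`result` takes the values: 1 → 2 → 6 → 24

Answer: 24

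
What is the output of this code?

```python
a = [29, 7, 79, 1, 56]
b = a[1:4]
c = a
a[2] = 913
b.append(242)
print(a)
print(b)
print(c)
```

Key concept: slice vs alias.
Step by step:
`a = [29, 7, 79, 1, 56]` → a = [29, 7, 79, 1, 56]
`b = a[1:4]` → b = [7, 79, 1]
`c = a` → c = [29, 7, 79, 1, 56] (same object as a)
`a[2] = 913` → a = [29, 7, 913, 1, 56] (same object as c); c = [29, 7, 913, 1, 56] (same object as a)
`b.append(242)` → b = [7, 79, 1, 242]
`print(a)` → prints [29, 7, 913, 1, 56]
`print(b)` → prints [7, 79, 1, 242]
`print(c)` → prints [29, 7, 913, 1, 56]

Answer:
[29, 7, 913, 1, 56]
[7, 79, 1, 242]
[29, 7, 913, 1, 56]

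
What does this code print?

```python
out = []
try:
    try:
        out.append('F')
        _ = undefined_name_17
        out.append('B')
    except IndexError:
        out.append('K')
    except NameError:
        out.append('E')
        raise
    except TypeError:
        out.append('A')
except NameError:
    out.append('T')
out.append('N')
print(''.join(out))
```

Execution trace: 'F' (inner try body) → 'E' (inner except NameError) → 'T' (outer except NameError) → 'N' (after the try/except). Output: FETN

Answer: FETN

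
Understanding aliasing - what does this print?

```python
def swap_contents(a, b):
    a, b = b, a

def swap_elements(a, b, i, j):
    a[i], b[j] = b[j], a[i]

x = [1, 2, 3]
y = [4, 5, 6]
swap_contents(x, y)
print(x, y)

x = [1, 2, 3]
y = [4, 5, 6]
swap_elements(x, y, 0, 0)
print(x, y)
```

Key concept: parameter rebinding vs mutation.
Step by step:
`x = [1, 2, 3]` → x = [1, 2, 3]
`y = [4, 5, 6]` → y = [4, 5, 6]
`swap_contents(x, y)` → no visible change to tracked variables
`print(x, y)` → prints [1, 2, 3] [4, 5, 6]
`x = [1, 2, 3]` → x = [1, 2, 3]
`y = [4, 5, 6]` → y = [4, 5, 6]
`swap_elements(x, y, 0, 0)` → x = [4, 2, 3]; y = [1, 5, 6]
`print(x, y)` → prints [4, 2, 3] [1, 5, 6]

Answer:
[1, 2, 3] [4, 5, 6]
[4, 2, 3] [1, 5, 6]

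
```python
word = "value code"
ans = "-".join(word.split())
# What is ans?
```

Trace:
`word = "value code"` → word = 'value code'
`ans = "-".join(word.split())` → ans = 'value-code'
So ans = 'value-code'

Answer: 'value-code'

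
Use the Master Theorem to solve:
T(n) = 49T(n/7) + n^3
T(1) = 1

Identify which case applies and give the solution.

a=49, b=7, f(n)=n^3. log_7(49) = 2. Since c=3 > 2 and the regularity condition holds (49(n/7)^3 = (49/7^3)n^3 with 49/7^3 < 1), Case 3 applies: T(n) = Θ(f(n)) = O(n^3).

Answer: O(n^3) - Case 3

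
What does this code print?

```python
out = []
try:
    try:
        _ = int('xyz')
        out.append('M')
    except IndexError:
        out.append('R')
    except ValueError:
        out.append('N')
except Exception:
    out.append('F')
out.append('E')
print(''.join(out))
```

Execution trace: 'N' (inner except ValueError) → 'E' (after the try/except). Output: NE

Answer: NE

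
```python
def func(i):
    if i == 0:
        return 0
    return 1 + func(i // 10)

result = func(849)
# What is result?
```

Count of digits of 849: 3

Answer: 3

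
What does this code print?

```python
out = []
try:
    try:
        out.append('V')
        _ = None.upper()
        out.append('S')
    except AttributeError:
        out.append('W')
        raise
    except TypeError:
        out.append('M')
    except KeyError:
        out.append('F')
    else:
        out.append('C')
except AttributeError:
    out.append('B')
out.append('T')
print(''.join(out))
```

Execution trace: 'V' (try body) → 'W' (except AttributeError) → 'B' (outer except AttributeError) → 'T' (after the try/except). Output: VWBT

Answer: VWBT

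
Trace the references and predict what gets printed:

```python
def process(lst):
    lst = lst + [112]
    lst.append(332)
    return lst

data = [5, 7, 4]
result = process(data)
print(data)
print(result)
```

Key concept: rebinding parameter vs mutation.
Step by step:
`data = [5, 7, 4]` → data = [5, 7, 4]
`result = process(data)` → result = [5, 7, 4, 112, 332]
`print(data)` → prints [5, 7, 4]
`print(result)` → prints [5, 7, 4, 112, 332]

Answer:
[5, 7, 4]
[5, 7, 4, 112, 332]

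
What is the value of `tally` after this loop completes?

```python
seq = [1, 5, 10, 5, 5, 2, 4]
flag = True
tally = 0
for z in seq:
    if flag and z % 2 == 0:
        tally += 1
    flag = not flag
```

Count even values at even positions
`tally` takes the values: 0 → 1 → 2

Answer: 2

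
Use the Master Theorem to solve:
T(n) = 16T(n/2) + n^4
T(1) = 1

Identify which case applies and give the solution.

a=16, b=2, f(n)=n^4. log_2(16) = 4. Since c=4 = 4, Case 2 applies: T(n) = Θ(n^log_b(a) · log n) = O(n^4 log n).

Answer: O(n^4 log n) - Case 2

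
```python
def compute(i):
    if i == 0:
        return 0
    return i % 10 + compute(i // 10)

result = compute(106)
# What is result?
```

Sum of digits of 106: 6 + 0 + 1 = 7

Answer: 7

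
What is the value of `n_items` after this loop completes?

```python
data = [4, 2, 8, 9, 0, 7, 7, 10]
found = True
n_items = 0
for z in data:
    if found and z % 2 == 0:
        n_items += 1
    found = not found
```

Count even values at even positions
`n_items` takes the values: 0 → 1 → 2 → 3

Answer: 3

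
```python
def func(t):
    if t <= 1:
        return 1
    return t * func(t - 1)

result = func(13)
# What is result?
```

func(13) = 13 * 12 * 11 * 10 * 9 * 8 * 7 * 6 * 5 * 4 * 3 * 2 * 1 = 6227020800

Answer: 6227020800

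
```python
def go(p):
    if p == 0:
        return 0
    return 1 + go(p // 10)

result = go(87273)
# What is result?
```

Count of digits of 87273: 5

Answer: 5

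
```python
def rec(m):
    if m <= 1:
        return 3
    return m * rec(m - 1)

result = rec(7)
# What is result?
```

rec(7) = 7 * 6 * 5 * 4 * 3 * 2 * 3 = 15120

Answer: 15120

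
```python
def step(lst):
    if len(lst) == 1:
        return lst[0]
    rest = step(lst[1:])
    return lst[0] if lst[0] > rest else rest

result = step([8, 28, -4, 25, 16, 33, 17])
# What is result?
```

Recursive max over [8, 28, -4, 25, 16, 33, 17] = 33

Answer: 33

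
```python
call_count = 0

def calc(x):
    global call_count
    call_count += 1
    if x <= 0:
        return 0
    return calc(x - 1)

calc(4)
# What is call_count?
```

Linear recursion stepping by 1: 5 calls from x=4 down to ≤0.

Answer: 5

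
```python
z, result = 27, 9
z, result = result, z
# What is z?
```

Trace:
`z, result = 27, 9` → z = 27; result = 9
`z, result = result, z` → z = 9; result = 27
So z = 9

Answer: 9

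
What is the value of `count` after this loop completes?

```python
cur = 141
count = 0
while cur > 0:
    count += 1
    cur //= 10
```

Count digits by repeated division by 10
`count` takes the values: 0 → 1 → 2 → 3

Answer: 3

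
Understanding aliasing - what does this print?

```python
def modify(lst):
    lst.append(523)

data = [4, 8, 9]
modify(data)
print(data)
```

Key concept: function modifies passed list.
Step by step:
`data = [4, 8, 9]` → data = [4, 8, 9]
`modify(data)` → data = [4, 8, 9, 523]
`print(data)` → prints [4, 8, 9, 523]

Answer: [4, 8, 9, 523]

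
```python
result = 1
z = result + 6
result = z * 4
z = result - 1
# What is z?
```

Trace:
`result = 1` → result = 1
`z = result + 6` → z = 7
`result = z * 4` → result = 28
`z = result - 1` → z = 27
So z = 27

Answer: 27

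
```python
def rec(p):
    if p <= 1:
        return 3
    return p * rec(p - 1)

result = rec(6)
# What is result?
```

rec(6) = 6 * 5 * 4 * 3 * 2 * 3 = 2160

Answer: 2160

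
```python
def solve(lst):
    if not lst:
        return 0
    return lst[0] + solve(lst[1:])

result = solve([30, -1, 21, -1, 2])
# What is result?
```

30 + (-1) + 21 + (-1) + 2 + 0 = 51

Answer: 51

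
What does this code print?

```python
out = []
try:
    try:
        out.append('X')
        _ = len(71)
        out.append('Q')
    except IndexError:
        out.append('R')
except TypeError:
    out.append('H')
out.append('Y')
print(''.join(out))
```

Execution trace: 'X' (try body) → 'H' (outer except TypeError) → 'Y' (after the try/except). Output: XHY

Answer: XHY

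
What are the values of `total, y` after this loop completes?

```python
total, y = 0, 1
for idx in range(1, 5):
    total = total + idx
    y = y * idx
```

Sum and factorial of 1 to 4
`total, y` takes the values: (0, 1) → (1, 1) → (3, 1) → (3, 2) → (6, 2) → (6, 6) → (10, 6) → (10, 24)

Answer: 10, 24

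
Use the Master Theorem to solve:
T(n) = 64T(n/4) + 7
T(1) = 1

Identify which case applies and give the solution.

a=64, b=4, f(n)=7. log_4(64) = 3. Since c=0 < 3, Case 1 applies: T(n) = Θ(n^log_b(a)) = O(n^3).

Answer: O(n^3) - Case 1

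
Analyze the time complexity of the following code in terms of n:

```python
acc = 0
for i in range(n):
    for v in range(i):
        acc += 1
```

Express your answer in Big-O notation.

Each loop level contributes: n × n. Multiplying the contributions gives O(n^2).

Answer: O(n^2)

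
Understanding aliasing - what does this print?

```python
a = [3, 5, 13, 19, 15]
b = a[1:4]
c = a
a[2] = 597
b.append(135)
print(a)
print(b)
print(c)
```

Key concept: slice vs alias.
Step by step:
`a = [3, 5, 13, 19, 15]` → a = [3, 5, 13, 19, 15]
`b = a[1:4]` → b = [5, 13, 19]
`c = a` → c = [3, 5, 13, 19, 15] (same object as a)
`a[2] = 597` → a = [3, 5, 597, 19, 15] (same object as c); c = [3, 5, 597, 19, 15] (same object as a)
`b.append(135)` → b = [5, 13, 19, 135]
`print(a)` → prints [3, 5, 597, 19, 15]
`print(b)` → prints [5, 13, 19, 135]
`print(c)` → prints [3, 5, 597, 19, 15]

Answer:
[3, 5, 597, 19, 15]
[5, 13, 19, 135]
[3, 5, 597, 19, 15]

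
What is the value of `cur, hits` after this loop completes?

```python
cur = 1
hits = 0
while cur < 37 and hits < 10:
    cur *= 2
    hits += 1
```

Double until >= 37 or 10 iterations
`cur, hits` takes the values: (1, 0) → (2, 0) → (2, 1) → (4, 1) → (4, 2) → (8, 2) → (8, 3) → (16, 3) → (16, 4) → (32, 4) → (32, 5) → (64, 5) → (64, 6)

Answer: 64, 6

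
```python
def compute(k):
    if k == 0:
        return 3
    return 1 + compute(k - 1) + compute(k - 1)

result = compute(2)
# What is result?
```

compute(k) = 1 + 2·compute(k-1), compute(0)=3. Closed form: (3+1)·2^2 - 1 = 15.

Answer: 15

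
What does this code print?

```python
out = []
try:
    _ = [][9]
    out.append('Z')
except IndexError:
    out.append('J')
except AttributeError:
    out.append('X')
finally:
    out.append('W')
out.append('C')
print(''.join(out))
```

Execution trace: 'J' (except IndexError) → 'W' (finally) → 'C' (after the try/except). Output: JWC

Answer: JWC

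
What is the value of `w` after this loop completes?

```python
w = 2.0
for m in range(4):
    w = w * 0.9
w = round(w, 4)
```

Exponential decay: 2.0 * 0.9^4
`w` takes the values: 2.0 → 1.8 → 1.62 → 1.458 → 1.3122

Answer: 1.3122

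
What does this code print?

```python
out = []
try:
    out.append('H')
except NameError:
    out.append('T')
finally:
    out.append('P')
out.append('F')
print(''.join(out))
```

Execution trace: 'H' (try body, no exception) → 'P' (finally) → 'F' (after the try/except). Output: HPF

Answer: HPF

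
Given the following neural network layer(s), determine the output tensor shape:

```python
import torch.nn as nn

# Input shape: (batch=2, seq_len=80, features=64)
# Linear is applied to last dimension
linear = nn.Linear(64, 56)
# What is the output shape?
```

Input: (2, 80, 64) -> Output: (2, 80, 56)

Answer: (2, 80, 56)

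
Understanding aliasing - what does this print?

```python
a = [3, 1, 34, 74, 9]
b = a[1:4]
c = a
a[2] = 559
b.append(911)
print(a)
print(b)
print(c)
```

Key concept: slice vs alias.
Step by step:
`a = [3, 1, 34, 74, 9]` → a = [3, 1, 34, 74, 9]
`b = a[1:4]` → b = [1, 34, 74]
`c = a` → c = [3, 1, 34, 74, 9] (same object as a)
`a[2] = 559` → a = [3, 1, 559, 74, 9] (same object as c); c = [3, 1, 559, 74, 9] (same object as a)
`b.append(911)` → b = [1, 34, 74, 911]
`print(a)` → prints [3, 1, 559, 74, 9]
`print(b)` → prints [1, 34, 74, 911]
`print(c)` → prints [3, 1, 559, 74, 9]

Answer:
[3, 1, 559, 74, 9]
[1, 34, 74, 911]
[3, 1, 559, 74, 9]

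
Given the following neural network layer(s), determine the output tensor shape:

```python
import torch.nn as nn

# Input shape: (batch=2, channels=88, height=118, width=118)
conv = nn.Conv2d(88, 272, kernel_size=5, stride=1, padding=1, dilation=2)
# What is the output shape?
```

Input: (2, 88, 118, 118) -> Output: (2, 272, 112, 112)

Answer: (2, 272, 112, 112)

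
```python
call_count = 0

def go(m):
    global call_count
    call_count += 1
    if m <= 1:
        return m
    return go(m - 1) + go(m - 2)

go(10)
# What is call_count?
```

Calls(m) = 1 + Calls(m-1) + Calls(m-2); Calls(0)=Calls(1)=1. For m=10 this gives 177.

Answer: 177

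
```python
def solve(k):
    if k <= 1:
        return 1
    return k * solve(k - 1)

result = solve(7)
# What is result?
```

solve(7) = 7 * 6 * 5 * 4 * 3 * 2 * 1 = 5040

Answer: 5040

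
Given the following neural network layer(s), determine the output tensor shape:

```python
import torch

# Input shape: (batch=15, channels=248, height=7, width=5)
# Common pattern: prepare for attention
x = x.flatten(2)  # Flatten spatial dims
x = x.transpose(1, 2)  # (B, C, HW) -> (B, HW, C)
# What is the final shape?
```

Input: (15, 248, 7, 5) -> after flatten(2): (15, 248, 35) -> Output: (15, 35, 248)

Answer: (15, 35, 248)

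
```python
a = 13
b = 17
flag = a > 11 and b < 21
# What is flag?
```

Trace:
`a = 13` → a = 13
`b = 17` → b = 17
`flag = a > 11 and b < 21` → flag = True
So flag = True

Answer: True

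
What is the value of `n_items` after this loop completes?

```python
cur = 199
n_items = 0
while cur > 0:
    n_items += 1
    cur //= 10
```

Count digits by repeated division by 10
`n_items` takes the values: 0 → 1 → 2 → 3

Answer: 3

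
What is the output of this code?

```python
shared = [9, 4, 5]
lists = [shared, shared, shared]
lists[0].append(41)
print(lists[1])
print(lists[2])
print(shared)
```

Key concept: list of same reference.
Step by step:
`shared = [9, 4, 5]` → shared = [9, 4, 5]
`lists = [shared, shared, shared]` → lists = [[9, 4, 5], [9, 4, 5], [9, 4, 5]]
`lists[0].append(41)` → shared = [9, 4, 5, 41]; lists = [[9, 4, 5, 41], [9, 4, 5, 41], [9, 4, 5, 41]]
`print(lists[1])` → prints [9, 4, 5, 41]
`print(lists[2])` → prints [9, 4, 5, 41]
`print(shared)` → prints [9, 4, 5, 41]

Answer:
[9, 4, 5, 41]
[9, 4, 5, 41]
[9, 4, 5, 41]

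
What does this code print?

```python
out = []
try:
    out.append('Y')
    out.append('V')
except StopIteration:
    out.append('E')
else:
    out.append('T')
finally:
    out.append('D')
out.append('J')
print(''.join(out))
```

Execution trace: 'Y' (try body) → 'V' (try body, no exception) → 'T' (else) → 'D' (finally) → 'J' (after the try/except). Output: YVTDJ

Answer: YVTDJ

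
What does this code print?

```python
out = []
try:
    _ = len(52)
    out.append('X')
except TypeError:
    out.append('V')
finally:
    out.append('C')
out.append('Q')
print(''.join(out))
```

Execution trace: 'V' (except TypeError) → 'C' (finally) → 'Q' (after the try/except). Output: VCQ

Answer: VCQ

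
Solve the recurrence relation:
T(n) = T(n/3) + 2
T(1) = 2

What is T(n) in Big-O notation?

Each step divides n by 3 and adds 2. After log_3(n) steps we reach T(1)=2. So T(n) = 2·log_3(n) + 2 = O(log n).

Answer: O(log n)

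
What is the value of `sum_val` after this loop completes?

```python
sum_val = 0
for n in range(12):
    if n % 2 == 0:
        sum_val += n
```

Sum of even numbers 0 to 11
`sum_val` takes the values: 0 → 2 → 6 → 12 → 20 → 30

Answer: 30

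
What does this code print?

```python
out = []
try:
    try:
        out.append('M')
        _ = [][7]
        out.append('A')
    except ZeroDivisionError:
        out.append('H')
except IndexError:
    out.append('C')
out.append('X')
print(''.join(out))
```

Execution trace: 'M' (try body) → 'C' (outer except IndexError) → 'X' (after the try/except). Output: MCX

Answer: MCX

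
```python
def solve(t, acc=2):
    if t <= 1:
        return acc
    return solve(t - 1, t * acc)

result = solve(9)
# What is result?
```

Accumulator trace (n, acc): (9, 2) -> (8, 18) -> (7, 144) -> (6, 1008) -> (5, 6048) -> (4, 30240) -> (3, 120960) -> (2, 362880) -> (1, 725760) -> return 725760

Answer: 725760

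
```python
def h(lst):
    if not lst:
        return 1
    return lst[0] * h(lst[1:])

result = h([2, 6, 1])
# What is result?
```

Product over [2, 6, 1] = 2 * 6 * 1 = 12

Answer: 12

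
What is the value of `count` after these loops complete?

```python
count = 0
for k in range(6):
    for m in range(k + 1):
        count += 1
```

Triangle: 1 + 2 + ... + 6
`count` takes the values: 0 → 1 → 2 → 3 → 4 → 5 → 6 → 7 → 8 → 9 → 10 → 11 → 12 → 13 → 14 → 15 → 16 → 17 → 18 → 19 → 20 → 21

Answer: 21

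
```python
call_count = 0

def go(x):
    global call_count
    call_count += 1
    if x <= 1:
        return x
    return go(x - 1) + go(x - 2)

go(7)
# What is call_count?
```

Calls(x) = 1 + Calls(x-1) + Calls(x-2); Calls(0)=Calls(1)=1. For x=7 this gives 41.

Answer: 41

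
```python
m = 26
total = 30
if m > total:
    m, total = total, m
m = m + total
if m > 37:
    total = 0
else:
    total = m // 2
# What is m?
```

Trace:
`m = 26` → m = 26
`total = 30` → total = 30
`if m > total: ...` → m > total is False → no variable changes
`m = m + total` → m = 56
`if m > 37: ...` → m > 37 is True → total = 0
So m = 56

Answer: 56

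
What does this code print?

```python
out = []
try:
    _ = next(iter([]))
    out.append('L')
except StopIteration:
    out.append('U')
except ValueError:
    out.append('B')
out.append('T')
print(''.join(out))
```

Execution trace: 'U' (except StopIteration) → 'T' (after the try/except). Output: UT

Answer: UT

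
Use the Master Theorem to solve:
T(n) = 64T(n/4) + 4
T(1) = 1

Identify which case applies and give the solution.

a=64, b=4, f(n)=4. log_4(64) = 3. Since c=0 < 3, Case 1 applies: T(n) = Θ(n^log_b(a)) = O(n^3).

Answer: O(n^3) - Case 1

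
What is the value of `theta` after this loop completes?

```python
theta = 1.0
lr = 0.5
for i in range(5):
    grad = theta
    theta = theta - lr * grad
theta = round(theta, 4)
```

Gradient descent: w = 1.0 * (1 - 0.5)^5
`theta` takes the values: 1.0 → 0.5 → 0.25 → 0.125 → 0.0625 → 0.03125 → 0.0312

Answer: 0.0312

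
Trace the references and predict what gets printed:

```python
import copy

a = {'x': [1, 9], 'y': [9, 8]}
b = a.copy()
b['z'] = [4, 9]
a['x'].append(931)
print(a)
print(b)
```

Key concept: shallow copy of dict with mutable values.
Step by step:
`a = {'x': [1, 9], 'y': [9, 8]}` → a = {'x': [1, 9], 'y': [9, 8]}
`b = a.copy()` → b = {'x': [1, 9], 'y': [9, 8]}
`b['z'] = [4, 9]` → b = {'x': [1, 9], 'y': [9, 8], 'z': [4, 9]}
`a['x'].append(931)` → a = {'x': [1, 9, 931], 'y': [9, 8]}; b = {'x': [1, 9, 931], 'y': [9, 8], 'z': [4, 9]}
`print(a)` → prints {'x': [1, 9, 931], 'y': [9, 8]}
`print(b)` → prints {'x': [1, 9, 931], 'y': [9, 8], 'z': [4, 9]}

Answer:
{'x': [1, 9, 931], 'y': [9, 8]}
{'x': [1, 9, 931], 'y': [9, 8], 'z': [4, 9]}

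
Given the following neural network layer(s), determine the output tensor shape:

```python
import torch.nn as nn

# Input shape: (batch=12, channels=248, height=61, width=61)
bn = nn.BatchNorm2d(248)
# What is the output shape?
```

Input: (12, 248, 61, 61) -> Output: (12, 248, 61, 61)

Answer: (12, 248, 61, 61)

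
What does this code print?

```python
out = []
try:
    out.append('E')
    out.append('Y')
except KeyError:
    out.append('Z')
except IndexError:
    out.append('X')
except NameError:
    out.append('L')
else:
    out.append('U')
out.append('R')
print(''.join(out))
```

Execution trace: 'E' (try body) → 'Y' (try body, no exception) → 'U' (else) → 'R' (after the try/except). Output: EYUR

Answer: EYUR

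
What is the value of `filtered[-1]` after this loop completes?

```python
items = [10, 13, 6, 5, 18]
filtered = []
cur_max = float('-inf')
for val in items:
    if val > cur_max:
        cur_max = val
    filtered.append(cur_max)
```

Running max ends at 18
`filtered` takes the values: [] → [10] → [10, 13] → [10, 13, 13] → [10, 13, 13, 13] → [10, 13, 13, 13, 18]
So `filtered[-1]` = 18

Answer: 18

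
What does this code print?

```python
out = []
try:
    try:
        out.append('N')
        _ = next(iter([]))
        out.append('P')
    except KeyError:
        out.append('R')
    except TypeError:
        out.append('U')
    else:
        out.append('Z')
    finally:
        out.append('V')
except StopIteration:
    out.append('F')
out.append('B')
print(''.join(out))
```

Execution trace: 'N' (try body) → 'V' (finally) → 'F' (outer except StopIteration) → 'B' (after the try/except). Output: NVFB

Answer: NVFB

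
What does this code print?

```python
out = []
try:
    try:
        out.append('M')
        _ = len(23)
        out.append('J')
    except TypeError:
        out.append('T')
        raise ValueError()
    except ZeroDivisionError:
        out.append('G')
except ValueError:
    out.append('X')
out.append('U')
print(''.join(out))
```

Execution trace: 'M' (inner try body) → 'T' (inner except TypeError) → 'X' (outer except ValueError) → 'U' (after the try/except). Output: MTXU

Answer: MTXU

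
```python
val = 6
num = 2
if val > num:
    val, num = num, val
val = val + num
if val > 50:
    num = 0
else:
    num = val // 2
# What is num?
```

Trace:
`val = 6` → val = 6
`num = 2` → num = 2
`if val > num: ...` → val > num is True → val = 2; num = 6
`val = val + num` → val = 8
`if val > 50: ...` → val > 50 is False, take else branch → num = 4
So num = 4

Answer: 4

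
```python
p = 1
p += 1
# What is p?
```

Trace:
`p = 1` → p = 1
`p += 1` → p = 2
So p = 2

Answer: 2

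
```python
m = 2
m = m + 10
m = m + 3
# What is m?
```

Trace:
`m = 2` → m = 2
`m = m + 10` → m = 12
`m = m + 3` → m = 15
So m = 15

Answer: 15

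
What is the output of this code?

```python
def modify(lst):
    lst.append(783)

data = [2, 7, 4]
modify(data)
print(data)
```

Key concept: function modifies passed list.
Step by step:
`data = [2, 7, 4]` → data = [2, 7, 4]
`modify(data)` → data = [2, 7, 4, 783]
`print(data)` → prints [2, 7, 4, 783]

Answer: [2, 7, 4, 783]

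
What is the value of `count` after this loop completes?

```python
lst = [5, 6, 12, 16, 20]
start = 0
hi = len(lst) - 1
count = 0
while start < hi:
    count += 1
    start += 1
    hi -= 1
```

Iterations until pointers meet (list length 5)
`count` takes the values: 0 → 1 → 2

Answer: 2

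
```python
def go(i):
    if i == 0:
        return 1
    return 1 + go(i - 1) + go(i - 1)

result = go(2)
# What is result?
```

go(i) = 1 + 2·go(i-1), go(0)=1. Closed form: (1+1)·2^2 - 1 = 7.

Answer: 7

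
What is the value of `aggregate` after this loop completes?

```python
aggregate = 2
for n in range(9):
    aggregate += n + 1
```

Start at 2, add 1 to 9 = 47
`aggregate` takes the values: 2 → 3 → 5 → 8 → 12 → 17 → 23 → 30 → 38 → 47

Answer: 47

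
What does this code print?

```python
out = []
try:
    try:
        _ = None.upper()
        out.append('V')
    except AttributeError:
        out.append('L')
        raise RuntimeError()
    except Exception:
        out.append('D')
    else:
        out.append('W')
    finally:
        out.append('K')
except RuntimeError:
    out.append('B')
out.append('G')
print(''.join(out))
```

Execution trace: 'L' (inner except AttributeError) → 'K' (inner finally) → 'B' (outer except RuntimeError) → 'G' (after the try/except). Output: LKBG

Answer: LKBG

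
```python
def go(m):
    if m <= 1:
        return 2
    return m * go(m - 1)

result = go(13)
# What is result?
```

go(13) = 13 * 12 * 11 * 10 * 9 * 8 * 7 * 6 * 5 * 4 * 3 * 2 * 2 = 12454041600

Answer: 12454041600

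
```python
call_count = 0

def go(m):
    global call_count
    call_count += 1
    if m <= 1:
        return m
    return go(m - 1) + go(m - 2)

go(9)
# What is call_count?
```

Calls(m) = 1 + Calls(m-1) + Calls(m-2); Calls(0)=Calls(1)=1. For m=9 this gives 109.

Answer: 109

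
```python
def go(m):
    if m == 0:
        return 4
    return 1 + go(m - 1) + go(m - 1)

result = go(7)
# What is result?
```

go(m) = 1 + 2·go(m-1), go(0)=4. Closed form: (4+1)·2^7 - 1 = 639.

Answer: 639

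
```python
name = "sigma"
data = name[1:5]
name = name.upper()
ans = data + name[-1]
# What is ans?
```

Trace:
`name = "sigma"` → name = 'sigma'
`data = name[1:5]` → data = 'igma'
`name = name.upper()` → name = 'SIGMA'
`ans = data + name[-1]` → ans = 'igmaA'
So ans = 'igmaA'

Answer: 'igmaA'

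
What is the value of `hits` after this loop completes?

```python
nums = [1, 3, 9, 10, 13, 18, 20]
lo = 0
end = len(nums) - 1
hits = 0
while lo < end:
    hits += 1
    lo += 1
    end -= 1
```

Iterations until pointers meet (list length 7)
`hits` takes the values: 0 → 1 → 2 → 3

Answer: 3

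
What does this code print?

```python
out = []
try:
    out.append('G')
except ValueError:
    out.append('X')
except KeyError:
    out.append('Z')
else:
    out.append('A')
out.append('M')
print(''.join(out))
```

Execution trace: 'G' (try body, no exception) → 'A' (else) → 'M' (after the try/except). Output: GAM

Answer: GAM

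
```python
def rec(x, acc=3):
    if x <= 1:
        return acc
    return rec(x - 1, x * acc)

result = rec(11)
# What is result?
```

Accumulator trace (n, acc): (11, 3) -> (10, 33) -> (9, 330) -> (8, 2970) -> (7, 23760) -> (6, 166320) -> (5, 997920) -> (4, 4989600) -> (3, 19958400) -> (2, 59875200) -> (1, 119750400) -> return 119750400

Answer: 119750400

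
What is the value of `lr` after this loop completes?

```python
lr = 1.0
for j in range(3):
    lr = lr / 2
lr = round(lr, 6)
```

Halving LR 3 times: 1 / 2^3
`lr` takes the values: 1.0 → 0.5 → 0.25 → 0.125

Answer: 0.125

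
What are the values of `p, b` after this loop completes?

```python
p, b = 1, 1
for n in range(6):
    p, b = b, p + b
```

Fibonacci: after 6 iterations
`p, b` takes the values: (1, 1) → (1, 2) → (2, 3) → (3, 5) → (5, 8) → (8, 13) → (13, 21)

Answer: 13, 21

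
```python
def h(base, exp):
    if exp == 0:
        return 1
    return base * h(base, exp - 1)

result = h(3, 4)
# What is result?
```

h(3, 4) = 3 * 3 * 3 * 3 = 81

Answer: 81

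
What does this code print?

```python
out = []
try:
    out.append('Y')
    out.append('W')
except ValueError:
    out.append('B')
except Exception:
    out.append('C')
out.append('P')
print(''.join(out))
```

Execution trace: 'Y' (try body) → 'W' (try body, no exception) → 'P' (after the try/except). Output: YWP

Answer: YWP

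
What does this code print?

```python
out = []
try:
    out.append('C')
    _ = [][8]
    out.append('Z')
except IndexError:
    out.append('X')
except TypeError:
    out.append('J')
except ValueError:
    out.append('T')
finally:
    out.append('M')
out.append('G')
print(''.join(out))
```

Execution trace: 'C' (try body) → 'X' (except IndexError) → 'M' (finally) → 'G' (after the try/except). Output: CXMG

Answer: CXMG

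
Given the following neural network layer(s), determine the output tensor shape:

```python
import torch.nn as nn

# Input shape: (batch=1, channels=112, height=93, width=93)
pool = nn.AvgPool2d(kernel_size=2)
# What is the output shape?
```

Input: (1, 112, 93, 93) -> Output: (1, 112, 46, 46)

Answer: (1, 112, 46, 46)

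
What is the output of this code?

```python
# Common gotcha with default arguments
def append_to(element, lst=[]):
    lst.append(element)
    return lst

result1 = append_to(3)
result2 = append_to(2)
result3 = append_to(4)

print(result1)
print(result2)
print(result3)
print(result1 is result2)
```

Key concept: mutable default argument gotcha.
Step by step:
`result1 = append_to(3)` → result1 = [3]
`result2 = append_to(2)` → result1 = [3, 2] (same object as result2); result2 = [3, 2] (same object as result1)
`result3 = append_to(4)` → result1 = [3, 2, 4] (same object as result2, result3); result2 = [3, 2, 4] (same object as result1, result3); result3 = [3, 2, 4] (same object as result1, result2)
`print(result1)` → prints [3, 2, 4]
`print(result2)` → prints [3, 2, 4]
`print(result3)` → prints [3, 2, 4]
`print(result1 is result2)` → prints True

Answer:
[3, 2, 4]
[3, 2, 4]
[3, 2, 4]
True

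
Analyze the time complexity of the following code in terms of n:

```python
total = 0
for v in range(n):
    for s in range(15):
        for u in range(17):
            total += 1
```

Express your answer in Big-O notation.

Each loop level contributes: n × 1 × 1. Multiplying the contributions gives O(n).

Answer: O(n)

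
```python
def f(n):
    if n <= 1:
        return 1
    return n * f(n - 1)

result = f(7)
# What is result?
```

f(7) = 7 * 6 * 5 * 4 * 3 * 2 * 1 = 5040

Answer: 5040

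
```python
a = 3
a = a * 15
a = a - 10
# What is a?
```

Trace:
`a = 3` → a = 3
`a = a * 15` → a = 45
`a = a - 10` → a = 35
So a = 35

Answer: 35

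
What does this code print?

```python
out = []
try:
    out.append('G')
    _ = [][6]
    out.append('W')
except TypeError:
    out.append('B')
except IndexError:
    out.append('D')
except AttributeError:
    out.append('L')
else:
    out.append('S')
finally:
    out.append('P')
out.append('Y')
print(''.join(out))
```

Execution trace: 'G' (try body) → 'D' (except IndexError) → 'P' (finally) → 'Y' (after the try/except). Output: GDPY

Answer: GDPY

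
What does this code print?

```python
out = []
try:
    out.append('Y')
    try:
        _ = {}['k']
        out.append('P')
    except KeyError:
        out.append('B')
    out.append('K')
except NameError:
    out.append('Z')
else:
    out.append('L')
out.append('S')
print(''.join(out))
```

Execution trace: 'Y' (try body) → 'B' (inner except KeyError) → 'K' (try body, no exception) → 'L' (else) → 'S' (after the try/except). Output: YBKLS

Answer: YBKLS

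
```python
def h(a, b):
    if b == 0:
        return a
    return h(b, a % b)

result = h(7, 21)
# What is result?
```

h(7, 21) -> h(21, 7) -> h(7, 0) -> 7

Answer: 7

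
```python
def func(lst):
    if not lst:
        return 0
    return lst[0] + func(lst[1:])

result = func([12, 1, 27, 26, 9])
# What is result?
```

12 + 1 + 27 + 26 + 9 + 0 = 75

Answer: 75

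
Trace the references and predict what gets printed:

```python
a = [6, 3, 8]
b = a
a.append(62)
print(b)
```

Key concept: basic list aliasing.
Step by step:
`a = [6, 3, 8]` → a = [6, 3, 8]
`b = a` → b = [6, 3, 8] (same object as a)
`a.append(62)` → a = [6, 3, 8, 62] (same object as b); b = [6, 3, 8, 62] (same object as a)
`print(b)` → prints [6, 3, 8, 62]

Answer: [6, 3, 8, 62]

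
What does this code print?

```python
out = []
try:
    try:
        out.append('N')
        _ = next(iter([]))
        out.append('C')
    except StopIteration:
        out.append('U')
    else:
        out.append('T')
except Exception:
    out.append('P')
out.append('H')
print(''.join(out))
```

Execution trace: 'N' (inner try body) → 'U' (inner except StopIteration) → 'H' (after the try/except). Output: NUH

Answer: NUH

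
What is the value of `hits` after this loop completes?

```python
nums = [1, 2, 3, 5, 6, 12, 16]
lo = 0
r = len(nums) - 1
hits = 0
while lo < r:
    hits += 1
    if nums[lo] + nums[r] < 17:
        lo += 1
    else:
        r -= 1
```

Steps to find pair summing to 17
`hits` takes the values: 0 → 1 → 2 → 3 → 4 → 5 → 6

Answer: 6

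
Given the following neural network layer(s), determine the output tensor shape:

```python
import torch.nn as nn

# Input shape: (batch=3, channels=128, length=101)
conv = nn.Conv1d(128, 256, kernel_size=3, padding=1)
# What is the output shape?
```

Input: (3, 128, 101) -> Output: (3, 256, 101)

Answer: (3, 256, 101)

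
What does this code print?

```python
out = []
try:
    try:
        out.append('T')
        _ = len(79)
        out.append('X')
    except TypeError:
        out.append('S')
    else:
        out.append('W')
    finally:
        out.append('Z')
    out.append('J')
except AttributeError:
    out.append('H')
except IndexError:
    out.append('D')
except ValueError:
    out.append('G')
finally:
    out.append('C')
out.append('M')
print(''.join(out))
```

Execution trace: 'T' (inner try body) → 'S' (inner except TypeError) → 'Z' (inner finally) → 'J' (try body, no exception) → 'C' (finally) → 'M' (after the try/except). Output: TSZJCM

Answer: TSZJCM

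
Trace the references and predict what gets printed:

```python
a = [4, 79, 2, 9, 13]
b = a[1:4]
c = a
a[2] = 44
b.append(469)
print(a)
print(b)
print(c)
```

Key concept: slice vs alias.
Step by step:
`a = [4, 79, 2, 9, 13]` → a = [4, 79, 2, 9, 13]
`b = a[1:4]` → b = [79, 2, 9]
`c = a` → c = [4, 79, 2, 9, 13] (same object as a)
`a[2] = 44` → a = [4, 79, 44, 9, 13] (same object as c); c = [4, 79, 44, 9, 13] (same object as a)
`b.append(469)` → b = [79, 2, 9, 469]
`print(a)` → prints [4, 79, 44, 9, 13]
`print(b)` → prints [79, 2, 9, 469]
`print(c)` → prints [4, 79, 44, 9, 13]

Answer:
[4, 79, 44, 9, 13]
[79, 2, 9, 469]
[4, 79, 44, 9, 13]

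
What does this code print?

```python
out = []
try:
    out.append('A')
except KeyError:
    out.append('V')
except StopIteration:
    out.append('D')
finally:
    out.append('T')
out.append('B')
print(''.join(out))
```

Execution trace: 'A' (try body, no exception) → 'T' (finally) → 'B' (after the try/except). Output: ATB

Answer: ATB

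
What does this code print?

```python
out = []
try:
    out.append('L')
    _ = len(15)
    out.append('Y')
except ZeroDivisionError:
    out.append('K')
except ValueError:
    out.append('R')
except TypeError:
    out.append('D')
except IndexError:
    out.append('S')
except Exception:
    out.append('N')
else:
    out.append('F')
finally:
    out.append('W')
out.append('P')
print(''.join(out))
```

Execution trace: 'L' (try body) → 'D' (except TypeError) → 'W' (finally) → 'P' (after the try/except). Output: LDWP

Answer: LDWP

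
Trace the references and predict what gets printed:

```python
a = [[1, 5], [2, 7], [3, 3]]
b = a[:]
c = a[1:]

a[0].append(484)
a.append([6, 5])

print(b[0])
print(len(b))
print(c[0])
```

Key concept: slice with nested mutation.
Step by step:
`a = [[1, 5], [2, 7], [3, 3]]` → a = [[1, 5], [2, 7], [3, 3]]
`b = a[:]` → b = [[1, 5], [2, 7], [3, 3]]
`c = a[1:]` → c = [[2, 7], [3, 3]]
`a[0].append(484)` → a = [[1, 5, 484], [2, 7], [3, 3]]; b = [[1, 5, 484], [2, 7], [3, 3]]
`a.append([6, 5])` → a = [[1, 5, 484], [2, 7], [3, 3], [6, 5]]
`print(b[0])` → prints [1, 5, 484]
`print(len(b))` → prints 3
`print(c[0])` → prints [2, 7]

Answer:
[1, 5, 484]
3
[2, 7]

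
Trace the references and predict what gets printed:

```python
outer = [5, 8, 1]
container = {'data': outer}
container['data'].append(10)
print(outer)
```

Key concept: dict holds reference to list.
Step by step:
`outer = [5, 8, 1]` → outer = [5, 8, 1]
`container = {'data': outer}` → container = {'data': [5, 8, 1]}
`container['data'].append(10)` → outer = [5, 8, 1, 10]; container = {'data': [5, 8, 1, 10]}
`print(outer)` → prints [5, 8, 1, 10]

Answer: [5, 8, 1, 10]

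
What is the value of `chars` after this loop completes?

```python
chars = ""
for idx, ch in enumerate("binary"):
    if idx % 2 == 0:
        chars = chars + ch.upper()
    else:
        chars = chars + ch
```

Uppercase even positions in 'binary'
`chars` takes the values: "" → "B" → "Bi" → "BiN" → "BiNa" → "BiNaR" → "BiNaRy"

Answer: "BiNaRy"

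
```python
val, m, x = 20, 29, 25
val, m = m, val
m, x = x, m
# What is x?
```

Trace:
`val, m, x = 20, 29, 25` → val = 20; m = 29; x = 25
`val, m = m, val` → val = 29; m = 20
`m, x = x, m` → m = 25; x = 20
So x = 20

Answer: 20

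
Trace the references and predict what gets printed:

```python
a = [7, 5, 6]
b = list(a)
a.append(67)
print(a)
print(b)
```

Key concept: list() constructor creates copy.
Step by step:
`a = [7, 5, 6]` → a = [7, 5, 6]
`b = list(a)` → b = [7, 5, 6]
`a.append(67)` → a = [7, 5, 6, 67]
`print(a)` → prints [7, 5, 6, 67]
`print(b)` → prints [7, 5, 6]

Answer:
[7, 5, 6, 67]
[7, 5, 6]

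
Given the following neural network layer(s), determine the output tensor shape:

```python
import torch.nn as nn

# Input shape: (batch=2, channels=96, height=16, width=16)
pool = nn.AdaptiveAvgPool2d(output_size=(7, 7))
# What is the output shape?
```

Input: (2, 96, 16, 16) -> Output: (2, 96, 7, 7)

Answer: (2, 96, 7, 7)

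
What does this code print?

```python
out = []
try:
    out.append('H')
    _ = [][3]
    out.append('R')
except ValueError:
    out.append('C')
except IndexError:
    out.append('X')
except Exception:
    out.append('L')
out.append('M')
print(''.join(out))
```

Execution trace: 'H' (try body) → 'X' (except IndexError) → 'M' (after the try/except). Output: HXM

Answer: HXM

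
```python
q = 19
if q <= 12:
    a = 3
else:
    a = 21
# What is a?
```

Trace:
`q = 19` → q = 19
`if q <= 12: ...` → q <= 12 is False, take else branch → a = 21
So a = 21

Answer: 21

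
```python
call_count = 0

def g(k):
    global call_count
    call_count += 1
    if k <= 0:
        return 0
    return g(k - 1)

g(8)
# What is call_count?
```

Linear recursion stepping by 1: 9 calls from k=8 down to ≤0.

Answer: 9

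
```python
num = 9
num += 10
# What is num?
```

Trace:
`num = 9` → num = 9
`num += 10` → num = 19
So num = 19

Answer: 19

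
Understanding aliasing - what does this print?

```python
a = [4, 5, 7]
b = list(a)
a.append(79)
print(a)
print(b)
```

Key concept: list() constructor creates copy.
Step by step:
`a = [4, 5, 7]` → a = [4, 5, 7]
`b = list(a)` → b = [4, 5, 7]
`a.append(79)` → a = [4, 5, 7, 79]
`print(a)` → prints [4, 5, 7, 79]
`print(b)` → prints [4, 5, 7]

Answer:
[4, 5, 7, 79]
[4, 5, 7]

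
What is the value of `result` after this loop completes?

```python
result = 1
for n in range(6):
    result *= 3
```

3^6 = 729
`result` takes the values: 1 → 3 → 9 → 27 → 81 → 243 → 729

Answer: 729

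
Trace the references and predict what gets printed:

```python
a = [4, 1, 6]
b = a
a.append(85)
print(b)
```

Key concept: basic list aliasing.
Step by step:
`a = [4, 1, 6]` → a = [4, 1, 6]
`b = a` → b = [4, 1, 6] (same object as a)
`a.append(85)` → a = [4, 1, 6, 85] (same object as b); b = [4, 1, 6, 85] (same object as a)
`print(b)` → prints [4, 1, 6, 85]

Answer: [4, 1, 6, 85]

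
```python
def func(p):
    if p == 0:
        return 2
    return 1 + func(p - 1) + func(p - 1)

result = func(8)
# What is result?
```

func(p) = 1 + 2·func(p-1), func(0)=2. Closed form: (2+1)·2^8 - 1 = 767.

Answer: 767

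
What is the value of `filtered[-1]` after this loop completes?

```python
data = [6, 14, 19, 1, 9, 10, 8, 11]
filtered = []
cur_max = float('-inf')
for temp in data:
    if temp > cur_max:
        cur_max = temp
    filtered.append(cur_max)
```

Running max ends at 19
`filtered` takes the values: [] → [6] → [6, 14] → [6, 14, 19] → [6, 14, 19, 19] → [6, 14, 19, 19, 19] → [6, 14, 19, 19, 19, 19] → [6, 14, 19, 19, 19, 19, 19] → [6, 14, 19, 19, 19, 19, 19, 19]
So `filtered[-1]` = 19

Answer: 19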